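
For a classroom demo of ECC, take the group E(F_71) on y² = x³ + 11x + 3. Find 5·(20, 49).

(4, 53)

Write G = (20, 49).
Repeated addition: build up to 5G.
2G: tangent at (20, 49): λ = (3·20² + 11)/(2·49) ≡ 4/27. 27⁻¹ ≡ 50 (mod 71) since 27·50 = 1350 ≡ 1, so λ ≡ 4·50 ≡ 58.
  x = λ² - 20 - 20 = 3364 - 40 ≡ 58; y = λ·(20 - 58) - 49 ≡ 19. → (58, 19)
3G: (58, 19) + (20, 49). λ = (49 - 19)/(20 - 58) ≡ 30/33 mod 71. 33⁻¹ ≡ 28 (mod 71) since 33·28 = 924 ≡ 1, so λ ≡ 59.
  x = λ² - 58 - 20 = 3481 - 78 ≡ 66; y = λ·(58 - 66) - 19 ≡ 6. → (66, 6)
4G: (66, 6) + (20, 49). λ = (49 - 6)/(20 - 66) ≡ 43/25 mod 71. 25⁻¹ ≡ 54 (mod 71) since 25·54 = 1350 ≡ 1, so λ ≡ 50.
  x = λ² - 66 - 20 = 2500 - 86 ≡ 0; y = λ·(66 - 0) - 6 ≡ 28. → (0, 28)
5G: (0, 28) + (20, 49). λ = (49 - 28)/(20 - 0) ≡ 21/20 mod 71. 20⁻¹ ≡ 32 (mod 71), so λ ≡ 33.
  x = λ² - 0 - 20 = 1089 - 20 ≡ 4; y = λ·(0 - 4) - 28 ≡ 53. → (4, 53)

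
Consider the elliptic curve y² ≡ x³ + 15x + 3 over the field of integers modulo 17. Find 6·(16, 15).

(5, 13)

Write G = (16, 15).
Repeated addition: build up to 6G.
2G: tangent at (16, 15): λ = (3·16² + 15)/(2·15) ≡ 1/13. 13⁻¹ ≡ 4 (mod 17) since 13·4 = 52 ≡ 1, so λ ≡ 1·4 ≡ 4.
  x = λ² - 16 - 16 = 16 - 32 ≡ 1; y = λ·(16 - 1) - 15 ≡ 11. → (1, 11)
3G: (1, 11) + (16, 15). λ = (15 - 11)/(16 - 1) ≡ 4/15 mod 17. 15⁻¹ ≡ 8 (mod 17) since 15·8 = 120 ≡ 1, so λ ≡ 15.
  x = λ² - 1 - 16 = 225 - 17 ≡ 4; y = λ·(1 - 4) - 11 ≡ 12. → (4, 12)
4G: (4, 12) + (16, 15). λ = (15 - 12)/(16 - 4) ≡ 3/12 mod 17. 12⁻¹ ≡ 10 (mod 17), so λ ≡ 13.
  x = λ² - 4 - 16 = 169 - 20 ≡ 13; y = λ·(4 - 13) - 12 ≡ 7. → (13, 7)
5G: (13, 7) + (16, 15). λ = (15 - 7)/(16 - 13) ≡ 8/3 mod 17. 3⁻¹ ≡ 6 (mod 17), so λ ≡ 14.
  x = λ² - 13 - 16 = 196 - 29 ≡ 14; y = λ·(13 - 14) - 7 ≡ 13. → (14, 13)
6G: (14, 13) + (16, 15). λ = (15 - 13)/(16 - 14) ≡ 2/2 mod 17. 2⁻¹ ≡ 9 (mod 17) since 2·9 = 18 ≡ 1, so λ ≡ 1.
  x = λ² - 14 - 16 = 1 - 30 ≡ 5; y = λ·(14 - 5) - 13 ≡ 13. → (5, 13)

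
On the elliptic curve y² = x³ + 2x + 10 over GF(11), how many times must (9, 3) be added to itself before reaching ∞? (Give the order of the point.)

8

2P: tangent at (9, 3): λ = (3·9² + 2)/(2·3) ≡ 3/6. 6⁻¹ ≡ 2 (mod 11), so λ ≡ 3·2 ≡ 6.
  x = λ² - 9 - 9 = 36 - 18 ≡ 7; y = λ·(9 - 7) - 3 ≡ 9. → (7, 9)
3P: (7, 9) + (9, 3). λ = (3 - 9)/(9 - 7) ≡ 5/2 mod 11. 2⁻¹ ≡ 6 (mod 11), so λ ≡ 8.
  x = λ² - 7 - 9 = 64 - 16 ≡ 4; y = λ·(7 - 4) - 9 ≡ 4. → (4, 4)
4P: (4, 4) + (9, 3). λ = (3 - 4)/(9 - 4) ≡ 10/5 mod 11. 5⁻¹ ≡ 9 (mod 11), so λ ≡ 2.
  x = λ² - 4 - 9 = 4 - 13 ≡ 2; y = λ·(4 - 2) - 4 ≡ 0. → (2, 0)
5P: (2, 0) + (9, 3). λ = (3 - 0)/(9 - 2) ≡ 3/7 mod 11. 7⁻¹ ≡ 8 (mod 11), so λ ≡ 2.
  x = λ² - 2 - 9 = 4 - 11 ≡ 4; y = λ·(2 - 4) - 0 ≡ 7. → (4, 7)
6P: (4, 7) + (9, 3). λ = (3 - 7)/(9 - 4) ≡ 7/5 mod 11. 5⁻¹ ≡ 9 (mod 11) since 5·9 = 45 ≡ 1, so λ ≡ 8.
  x = λ² - 4 - 9 = 64 - 13 ≡ 7; y = λ·(4 - 7) - 7 ≡ 2. → (7, 2)
7P: (7, 2) + (9, 3). λ = (3 - 2)/(9 - 7) ≡ 1/2 mod 11. 2⁻¹ ≡ 6 (mod 11), so λ ≡ 6.
  x = λ² - 7 - 9 = 36 - 16 ≡ 9; y = λ·(7 - 9) - 2 ≡ 8. → (9, 8)
8P: (9, 8) + (9, 3): same x and y₁ ≡ -y₂, so the sum is ∞.
8P = ∞, so the order is 8.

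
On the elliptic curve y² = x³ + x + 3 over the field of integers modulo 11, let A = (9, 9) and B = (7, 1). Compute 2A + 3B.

First 2A:
Repeated addition: build up to 2A.
2A: tangent at (9, 9): λ = (3·9² + 1)/(2·9) ≡ 2/7. 7⁻¹ ≡ 8 (mod 11) since 7·8 = 56 ≡ 1, so λ ≡ 2·8 ≡ 5.
  x = λ² - 9 - 9 = 25 - 18 ≡ 7; y = λ·(9 - 7) - 9 ≡ 1. → (7, 1)
2A = (7, 1).
Next 3B:
Repeated addition: build up to 3B.
2B: tangent at (7, 1): λ = (3·7² + 1)/(2·1) ≡ 5/2. 2⁻¹ ≡ 6 (mod 11) since 2·6 = 12 ≡ 1, so λ ≡ 5·6 ≡ 8.
  x = λ² - 7 - 7 = 64 - 14 ≡ 6; y = λ·(7 - 6) - 1 ≡ 7. → (6, 7)
3B: (6, 7) + (7, 1). λ = (1 - 7)/(7 - 6) ≡ 5/1 mod 11. 1⁻¹ ≡ 1 (mod 11) since 1·1 = 1 ≡ 1, so λ ≡ 5.
  x = λ² - 6 - 7 = 25 - 13 ≡ 1; y = λ·(6 - 1) - 7 ≡ 7. → (1, 7)
3B = (1, 7).
Finally 2A + 3B:
(7, 1) + (1, 7). λ = (7 - 1)/(1 - 7) ≡ 6/5 mod 11. 5⁻¹ ≡ 9 (mod 11), so λ ≡ 10.
  x = λ² - 7 - 1 = 100 - 8 ≡ 4; y = λ·(7 - 4) - 1 ≡ 7. → (4, 7)

(4, 7)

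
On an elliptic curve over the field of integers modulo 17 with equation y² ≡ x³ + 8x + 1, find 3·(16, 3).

Write Q = (16, 3).
Repeated addition: build up to 3Q.
2Q: tangent at (16, 3): λ = (3·16² + 8)/(2·3) ≡ 11/6. 6⁻¹ ≡ 3 (mod 17), so λ ≡ 11·3 ≡ 16.
  x = λ² - 16 - 16 = 256 - 32 ≡ 3; y = λ·(16 - 3) - 3 ≡ 1. → (3, 1)
3Q: (3, 1) + (16, 3). λ = (3 - 1)/(16 - 3) ≡ 2/13 mod 17. 13⁻¹ ≡ 4 (mod 17), so λ ≡ 8.
  x = λ² - 3 - 16 = 64 - 19 ≡ 11; y = λ·(3 - 11) - 1 ≡ 3. → (11, 3)

(11, 3)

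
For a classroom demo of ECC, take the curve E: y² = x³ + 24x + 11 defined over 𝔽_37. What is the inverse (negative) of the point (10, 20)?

-(10, 20) = (10, -20 mod 37) = (10, 17).

(10, 17)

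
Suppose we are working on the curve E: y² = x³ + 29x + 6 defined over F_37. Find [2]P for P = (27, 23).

tangent at (27, 23): λ = (3·27² + 29)/(2·23) ≡ 33/9. 9⁻¹ ≡ 33 (mod 37) since 9·33 = 297 ≡ 1, so λ ≡ 33·33 ≡ 16.
  x = λ² - 27 - 27 = 256 - 54 ≡ 17; y = λ·(27 - 17) - 23 ≡ 26. → (17, 26)

(17, 26)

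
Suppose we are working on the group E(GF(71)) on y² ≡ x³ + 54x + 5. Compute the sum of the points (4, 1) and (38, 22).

(4, 1) + (38, 22). λ = (22 - 1)/(38 - 4) ≡ 21/34 mod 71. 34⁻¹ ≡ 23 (mod 71) since 34·23 = 782 ≡ 1, so λ ≡ 57.
  x = λ² - 4 - 38 = 3249 - 42 ≡ 12; y = λ·(4 - 12) - 1 ≡ 40. → (12, 40)

(12, 40)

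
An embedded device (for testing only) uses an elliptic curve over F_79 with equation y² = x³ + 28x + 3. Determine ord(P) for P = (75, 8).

2P: tangent at (75, 8): λ = (3·75² + 28)/(2·8) ≡ 76/16. 16⁻¹ ≡ 5 (mod 79), so λ ≡ 76·5 ≡ 64.
  x = λ² - 75 - 75 = 4096 - 150 ≡ 75; y = λ·(75 - 75) - 8 ≡ 71. → (75, 71)
3P: (75, 71) + (75, 8): same x and y₁ ≡ -y₂, so the sum is ∞.
3P = ∞, so the order is 3.

3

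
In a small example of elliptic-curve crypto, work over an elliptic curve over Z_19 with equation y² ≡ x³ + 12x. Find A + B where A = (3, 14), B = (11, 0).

(3, 14) + (11, 0). λ = (0 - 14)/(11 - 3) ≡ 5/8 mod 19. 8⁻¹ ≡ 12 (mod 19), so λ ≡ 3.
  x = λ² - 3 - 11 = 9 - 14 ≡ 14; y = λ·(3 - 14) - 14 ≡ 10. → (14, 10)

(14, 10)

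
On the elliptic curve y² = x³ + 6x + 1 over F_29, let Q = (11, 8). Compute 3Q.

(22, 14)

Repeated addition: build up to 3Q.
2Q: tangent at (11, 8): λ = (3·11² + 6)/(2·8) ≡ 21/16. 16⁻¹ ≡ 20 (mod 29), so λ ≡ 21·20 ≡ 14.
  x = λ² - 11 - 11 = 196 - 22 ≡ 0; y = λ·(11 - 0) - 8 ≡ 1. → (0, 1)
3Q: (0, 1) + (11, 8). λ = (8 - 1)/(11 - 0) ≡ 7/11 mod 29. 11⁻¹ ≡ 8 (mod 29), so λ ≡ 27.
  x = λ² - 0 - 11 = 729 - 11 ≡ 22; y = λ·(0 - 22) - 1 ≡ 14. → (22, 14)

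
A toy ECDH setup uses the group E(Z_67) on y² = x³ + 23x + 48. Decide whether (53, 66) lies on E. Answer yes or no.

y² = 66² ≡ 1; x³ + 23x + 48 = 150144 ≡ 64 (mod 67). 1 ≠ 64.

no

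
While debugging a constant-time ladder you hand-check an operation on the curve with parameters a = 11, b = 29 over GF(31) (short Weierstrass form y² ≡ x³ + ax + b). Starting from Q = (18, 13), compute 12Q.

O

Repeated addition: build up to 12Q.
2Q: tangent at (18, 13): λ = (3·18² + 11)/(2·13) ≡ 22/26. 26⁻¹ ≡ 6 (mod 31), so λ ≡ 22·6 ≡ 8.
  x = λ² - 18 - 18 = 64 - 36 ≡ 28; y = λ·(18 - 28) - 13 ≡ 0. → (28, 0)
3Q: (28, 0) + (18, 13). λ = (13 - 0)/(18 - 28) ≡ 13/21 mod 31. 21⁻¹ ≡ 3 (mod 31) since 21·3 = 63 ≡ 1, so λ ≡ 8.
  x = λ² - 28 - 18 = 64 - 46 ≡ 18; y = λ·(28 - 18) - 0 ≡ 18. → (18, 18)
4Q: (18, 18) + (18, 13): same x and y₁ ≡ -y₂, so the sum is ∞.
5Q: ∞ + (18, 13) = (18, 13) (identity).
6Q: tangent at (18, 13): λ = (3·18² + 11)/(2·13) ≡ 22/26. 26⁻¹ ≡ 6 (mod 31) since 26·6 = 156 ≡ 1, so λ ≡ 22·6 ≡ 8.
  x = λ² - 18 - 18 = 64 - 36 ≡ 28; y = λ·(18 - 28) - 13 ≡ 0. → (28, 0)
7Q: (28, 0) + (18, 13). λ = (13 - 0)/(18 - 28) ≡ 13/21 mod 31. 21⁻¹ ≡ 3 (mod 31) since 21·3 = 63 ≡ 1, so λ ≡ 8.
  x = λ² - 28 - 18 = 64 - 46 ≡ 18; y = λ·(28 - 18) - 0 ≡ 18. → (18, 18)
8Q: (18, 18) + (18, 13): same x and y₁ ≡ -y₂, so the sum is ∞.
9Q: ∞ + (18, 13) = (18, 13) (identity).
10Q: tangent at (18, 13): λ = (3·18² + 11)/(2·13) ≡ 22/26. 26⁻¹ ≡ 6 (mod 31) since 26·6 = 156 ≡ 1, so λ ≡ 22·6 ≡ 8.
  x = λ² - 18 - 18 = 64 - 36 ≡ 28; y = λ·(18 - 28) - 13 ≡ 0. → (28, 0)
11Q: (28, 0) + (18, 13). λ = (13 - 0)/(18 - 28) ≡ 13/21 mod 31. 21⁻¹ ≡ 3 (mod 31) since 21·3 = 63 ≡ 1, so λ ≡ 8.
  x = λ² - 28 - 18 = 64 - 46 ≡ 18; y = λ·(28 - 18) - 0 ≡ 18. → (18, 18)
12Q: (18, 18) + (18, 13): same x and y₁ ≡ -y₂, so the sum is ∞.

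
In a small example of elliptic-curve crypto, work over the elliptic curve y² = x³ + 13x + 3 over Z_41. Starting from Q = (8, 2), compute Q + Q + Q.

(16, 24)

Repeated addition: build up to 3Q.
2Q: tangent at (8, 2): λ = (3·8² + 13)/(2·2) ≡ 0/4. 4⁻¹ ≡ 31 (mod 41), so λ ≡ 0·31 ≡ 0.
  x = λ² - 8 - 8 = 0 - 16 ≡ 25; y = λ·(8 - 25) - 2 ≡ 39. → (25, 39)
3Q: (25, 39) + (8, 2). λ = (2 - 39)/(8 - 25) ≡ 4/24 mod 41. 24⁻¹ ≡ 12 (mod 41) since 24·12 = 288 ≡ 1, so λ ≡ 7.
  x = λ² - 25 - 8 = 49 - 33 ≡ 16; y = λ·(25 - 16) - 39 ≡ 24. → (16, 24)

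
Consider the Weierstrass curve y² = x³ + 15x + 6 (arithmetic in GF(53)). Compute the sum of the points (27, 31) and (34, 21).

(20, 12)

(27, 31) + (34, 21). λ = (21 - 31)/(34 - 27) ≡ 43/7 mod 53. 7⁻¹ ≡ 38 (mod 53), so λ ≡ 44.
  x = λ² - 27 - 34 = 1936 - 61 ≡ 20; y = λ·(27 - 20) - 31 ≡ 12. → (20, 12)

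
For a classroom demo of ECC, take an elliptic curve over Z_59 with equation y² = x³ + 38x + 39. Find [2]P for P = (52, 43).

tangent at (52, 43): λ = (3·52² + 38)/(2·43) ≡ 8/27. 27⁻¹ ≡ 35 (mod 59) since 27·35 = 945 ≡ 1, so λ ≡ 8·35 ≡ 44.
  x = λ² - 52 - 52 = 1936 - 104 ≡ 3; y = λ·(52 - 3) - 43 ≡ 48. → (3, 48)

(3, 48)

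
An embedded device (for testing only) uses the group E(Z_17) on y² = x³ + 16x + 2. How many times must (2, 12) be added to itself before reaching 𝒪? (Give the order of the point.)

5

2P: tangent at (2, 12): λ = (3·2² + 16)/(2·12) ≡ 11/7. 7⁻¹ ≡ 5 (mod 17), so λ ≡ 11·5 ≡ 4.
  x = λ² - 2 - 2 = 16 - 4 ≡ 12; y = λ·(2 - 12) - 12 ≡ 16. → (12, 16)
3P: (12, 16) + (2, 12). λ = (12 - 16)/(2 - 12) ≡ 13/7 mod 17. 7⁻¹ ≡ 5 (mod 17) since 7·5 = 35 ≡ 1, so λ ≡ 14.
  x = λ² - 12 - 2 = 196 - 14 ≡ 12; y = λ·(12 - 12) - 16 ≡ 1. → (12, 1)
4P: (12, 1) + (2, 12). λ = (12 - 1)/(2 - 12) ≡ 11/7 mod 17. 7⁻¹ ≡ 5 (mod 17), so λ ≡ 4.
  x = λ² - 12 - 2 = 16 - 14 ≡ 2; y = λ·(12 - 2) - 1 ≡ 5. → (2, 5)
5P: (2, 5) + (2, 12): same x and y₁ ≡ -y₂, so the sum is 𝒪.
5P = 𝒪, so the order is 5.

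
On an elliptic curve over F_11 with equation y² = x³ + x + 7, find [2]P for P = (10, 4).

tangent at (10, 4): λ = (3·10² + 1)/(2·4) ≡ 4/8. 8⁻¹ ≡ 7 (mod 11), so λ ≡ 4·7 ≡ 6.
  x = λ² - 10 - 10 = 36 - 20 ≡ 5; y = λ·(10 - 5) - 4 ≡ 4. → (5, 4)

(5, 4)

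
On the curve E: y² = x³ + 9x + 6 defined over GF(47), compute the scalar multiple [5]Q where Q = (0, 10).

Repeated addition: build up to 5Q.
2Q: tangent at (0, 10): λ = (3·0² + 9)/(2·10) ≡ 9/20. 20⁻¹ ≡ 40 (mod 47), so λ ≡ 9·40 ≡ 31.
  x = λ² - 0 - 0 = 961 - 0 ≡ 21; y = λ·(0 - 21) - 10 ≡ 44. → (21, 44)
3Q: (21, 44) + (0, 10). λ = (10 - 44)/(0 - 21) ≡ 13/26 mod 47. 26⁻¹ ≡ 38 (mod 47) since 26·38 = 988 ≡ 1, so λ ≡ 24.
  x = λ² - 21 - 0 = 576 - 21 ≡ 38; y = λ·(21 - 38) - 44 ≡ 18. → (38, 18)
4Q: (38, 18) + (0, 10). λ = (10 - 18)/(0 - 38) ≡ 39/9 mod 47. 9⁻¹ ≡ 21 (mod 47) since 9·21 = 189 ≡ 1, so λ ≡ 20.
  x = λ² - 38 - 0 = 400 - 38 ≡ 33; y = λ·(38 - 33) - 18 ≡ 35. → (33, 35)
5Q: (33, 35) + (0, 10). λ = (10 - 35)/(0 - 33) ≡ 22/14 mod 47. 14⁻¹ ≡ 37 (mod 47) since 14·37 = 518 ≡ 1, so λ ≡ 15.
  x = λ² - 33 - 0 = 225 - 33 ≡ 4; y = λ·(33 - 4) - 35 ≡ 24. → (4, 24)

(4, 24)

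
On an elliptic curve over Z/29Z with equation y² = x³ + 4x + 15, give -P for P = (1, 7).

(1, 22)

-(1, 7) = (1, -7 mod 29) = (1, 22).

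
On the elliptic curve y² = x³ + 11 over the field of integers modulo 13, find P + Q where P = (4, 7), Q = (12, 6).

(4, 7) + (12, 6). λ = (6 - 7)/(12 - 4) ≡ 12/8 mod 13. 8⁻¹ ≡ 5 (mod 13), so λ ≡ 8.
  x = λ² - 4 - 12 = 64 - 16 ≡ 9; y = λ·(4 - 9) - 7 ≡ 5. → (9, 5)

(9, 5)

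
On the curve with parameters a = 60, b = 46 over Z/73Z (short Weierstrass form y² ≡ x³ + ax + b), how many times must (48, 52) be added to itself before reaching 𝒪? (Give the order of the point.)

2P: tangent at (48, 52): λ = (3·48² + 60)/(2·52) ≡ 37/31. 31⁻¹ ≡ 33 (mod 73) since 31·33 = 1023 ≡ 1, so λ ≡ 37·33 ≡ 53.
  x = λ² - 48 - 48 = 2809 - 96 ≡ 12; y = λ·(48 - 12) - 52 ≡ 31. → (12, 31)
3P: (12, 31) + (48, 52). λ = (52 - 31)/(48 - 12) ≡ 21/36 mod 73. 36⁻¹ ≡ 71 (mod 73), so λ ≡ 31.
  x = λ² - 12 - 48 = 961 - 60 ≡ 25; y = λ·(12 - 25) - 31 ≡ 4. → (25, 4)
4P: (25, 4) + (48, 52). λ = (52 - 4)/(48 - 25) ≡ 48/23 mod 73. 23⁻¹ ≡ 54 (mod 73), so λ ≡ 37.
  x = λ² - 25 - 48 = 1369 - 73 ≡ 55; y = λ·(25 - 55) - 4 ≡ 54. → (55, 54)
5P: (55, 54) + (48, 52). λ = (52 - 54)/(48 - 55) ≡ 71/66 mod 73. 66⁻¹ ≡ 52 (mod 73), so λ ≡ 42.
  x = λ² - 55 - 48 = 1764 - 103 ≡ 55; y = λ·(55 - 55) - 54 ≡ 19. → (55, 19)
6P: (55, 19) + (48, 52). λ = (52 - 19)/(48 - 55) ≡ 33/66 mod 73. 66⁻¹ ≡ 52 (mod 73), so λ ≡ 37.
  x = λ² - 55 - 48 = 1369 - 103 ≡ 25; y = λ·(55 - 25) - 19 ≡ 69. → (25, 69)
7P: (25, 69) + (48, 52). λ = (52 - 69)/(48 - 25) ≡ 56/23 mod 73. 23⁻¹ ≡ 54 (mod 73), so λ ≡ 31.
  x = λ² - 25 - 48 = 961 - 73 ≡ 12; y = λ·(25 - 12) - 69 ≡ 42. → (12, 42)
8P: (12, 42) + (48, 52). λ = (52 - 42)/(48 - 12) ≡ 10/36 mod 73. 36⁻¹ ≡ 71 (mod 73) since 36·71 = 2556 ≡ 1, so λ ≡ 53.
  x = λ² - 12 - 48 = 2809 - 60 ≡ 48; y = λ·(12 - 48) - 42 ≡ 21. → (48, 21)
9P: (48, 21) + (48, 52): same x and y₁ ≡ -y₂, so the sum is 𝒪.
9P = 𝒪, so the order is 9.

9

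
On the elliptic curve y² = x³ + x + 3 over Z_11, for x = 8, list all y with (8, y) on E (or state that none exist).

x³ + 1x + 3 = 523 ≡ 6 (mod 11).
6 is a non-residue mod 11; no y exists.

none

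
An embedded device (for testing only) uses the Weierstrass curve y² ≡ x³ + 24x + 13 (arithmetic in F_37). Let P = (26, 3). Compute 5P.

O

Double-and-add on 5 = (101)₂. Start with P = (26, 3) for the leading 1-bit.
double: tangent at (26, 3): λ = (3·26² + 24)/(2·3) ≡ 17/6. 6⁻¹ ≡ 31 (mod 37), so λ ≡ 17·31 ≡ 9.
  x = λ² - 26 - 26 = 81 - 52 ≡ 29; y = λ·(26 - 29) - 3 ≡ 7. → (29, 7)
double: tangent at (29, 7): λ = (3·29² + 24)/(2·7) ≡ 31/14. 14⁻¹ ≡ 8 (mod 37) since 14·8 = 112 ≡ 1, so λ ≡ 31·8 ≡ 26.
  x = λ² - 29 - 29 = 676 - 58 ≡ 26; y = λ·(29 - 26) - 7 ≡ 34. → (26, 34)
add P: (26, 34) + (26, 3): same x and y₁ ≡ -y₂, so the sum is O.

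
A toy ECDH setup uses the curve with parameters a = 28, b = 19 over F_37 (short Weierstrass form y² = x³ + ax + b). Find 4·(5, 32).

(19, 26)

Write Q = (5, 32).
Double-and-add on 4 = (100)₂. Start with Q = (5, 32) for the leading 1-bit.
double: tangent at (5, 32): λ = (3·5² + 28)/(2·32) ≡ 29/27. 27⁻¹ ≡ 11 (mod 37), so λ ≡ 29·11 ≡ 23.
  x = λ² - 5 - 5 = 529 - 10 ≡ 1; y = λ·(5 - 1) - 32 ≡ 23. → (1, 23)
double: tangent at (1, 23): λ = (3·1² + 28)/(2·23) ≡ 31/9. 9⁻¹ ≡ 33 (mod 37), so λ ≡ 31·33 ≡ 24.
  x = λ² - 1 - 1 = 576 - 2 ≡ 19; y = λ·(1 - 19) - 23 ≡ 26. → (19, 26)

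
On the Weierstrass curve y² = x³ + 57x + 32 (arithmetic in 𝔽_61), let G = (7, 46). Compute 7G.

(57, 44)

Double-and-add on 7 = (111)₂. Start with G = (7, 46) for the leading 1-bit.
double: tangent at (7, 46): λ = (3·7² + 57)/(2·46) ≡ 21/31. 31⁻¹ ≡ 2 (mod 61), so λ ≡ 21·2 ≡ 42.
  x = λ² - 7 - 7 = 1764 - 14 ≡ 42; y = λ·(7 - 42) - 46 ≡ 9. → (42, 9)
add G: (42, 9) + (7, 46). λ = (46 - 9)/(7 - 42) ≡ 37/26 mod 61. 26⁻¹ ≡ 54 (mod 61), so λ ≡ 46.
  x = λ² - 42 - 7 = 2116 - 49 ≡ 54; y = λ·(42 - 54) - 9 ≡ 49. → (54, 49)
double: tangent at (54, 49): λ = (3·54² + 57)/(2·49) ≡ 21/37. 37⁻¹ ≡ 33 (mod 61), so λ ≡ 21·33 ≡ 22.
  x = λ² - 54 - 54 = 484 - 108 ≡ 10; y = λ·(54 - 10) - 49 ≡ 4. → (10, 4)
add G: (10, 4) + (7, 46). λ = (46 - 4)/(7 - 10) ≡ 42/58 mod 61. 58⁻¹ ≡ 20 (mod 61) since 58·20 = 1160 ≡ 1, so λ ≡ 47.
  x = λ² - 10 - 7 = 2209 - 17 ≡ 57; y = λ·(10 - 57) - 4 ≡ 44. → (57, 44)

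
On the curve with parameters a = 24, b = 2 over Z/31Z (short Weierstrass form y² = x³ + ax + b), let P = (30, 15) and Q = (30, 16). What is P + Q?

The two points share x = 30 and their y-coordinates satisfy 15 + 16 ≡ 0 (mod 31), so they are inverses. Their sum is O.

O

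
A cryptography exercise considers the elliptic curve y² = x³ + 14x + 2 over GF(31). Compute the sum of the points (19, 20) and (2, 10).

(20, 25)

(19, 20) + (2, 10). λ = (10 - 20)/(2 - 19) ≡ 21/14 mod 31. 14⁻¹ ≡ 20 (mod 31) since 14·20 = 280 ≡ 1, so λ ≡ 17.
  x = λ² - 19 - 2 = 289 - 21 ≡ 20; y = λ·(19 - 20) - 20 ≡ 25. → (20, 25)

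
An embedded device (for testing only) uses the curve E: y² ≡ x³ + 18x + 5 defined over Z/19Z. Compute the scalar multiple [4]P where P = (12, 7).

(2, 7)

Repeated addition: build up to 4P.
2P: tangent at (12, 7): λ = (3·12² + 18)/(2·7) ≡ 13/14. 14⁻¹ ≡ 15 (mod 19), so λ ≡ 13·15 ≡ 5.
  x = λ² - 12 - 12 = 25 - 24 ≡ 1; y = λ·(12 - 1) - 7 ≡ 10. → (1, 10)
3P: (1, 10) + (12, 7). λ = (7 - 10)/(12 - 1) ≡ 16/11 mod 19. 11⁻¹ ≡ 7 (mod 19), so λ ≡ 17.
  x = λ² - 1 - 12 = 289 - 13 ≡ 10; y = λ·(1 - 10) - 10 ≡ 8. → (10, 8)
4P: (10, 8) + (12, 7). λ = (7 - 8)/(12 - 10) ≡ 18/2 mod 19. 2⁻¹ ≡ 10 (mod 19), so λ ≡ 9.
  x = λ² - 10 - 12 = 81 - 22 ≡ 2; y = λ·(10 - 2) - 8 ≡ 7. → (2, 7)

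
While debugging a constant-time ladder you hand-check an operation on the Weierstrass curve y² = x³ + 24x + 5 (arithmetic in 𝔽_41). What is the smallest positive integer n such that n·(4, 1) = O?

7

2P: tangent at (4, 1): λ = (3·4² + 24)/(2·1) ≡ 31/2. 2⁻¹ ≡ 21 (mod 41) since 2·21 = 42 ≡ 1, so λ ≡ 31·21 ≡ 36.
  x = λ² - 4 - 4 = 1296 - 8 ≡ 17; y = λ·(4 - 17) - 1 ≡ 23. → (17, 23)
3P: (17, 23) + (4, 1). λ = (1 - 23)/(4 - 17) ≡ 19/28 mod 41. 28⁻¹ ≡ 22 (mod 41) since 28·22 = 616 ≡ 1, so λ ≡ 8.
  x = λ² - 17 - 4 = 64 - 21 ≡ 2; y = λ·(17 - 2) - 23 ≡ 15. → (2, 15)
4P: (2, 15) + (4, 1). λ = (1 - 15)/(4 - 2) ≡ 27/2 mod 41. 2⁻¹ ≡ 21 (mod 41), so λ ≡ 34.
  x = λ² - 2 - 4 = 1156 - 6 ≡ 2; y = λ·(2 - 2) - 15 ≡ 26. → (2, 26)
5P: (2, 26) + (4, 1). λ = (1 - 26)/(4 - 2) ≡ 16/2 mod 41. 2⁻¹ ≡ 21 (mod 41), so λ ≡ 8.
  x = λ² - 2 - 4 = 64 - 6 ≡ 17; y = λ·(2 - 17) - 26 ≡ 18. → (17, 18)
6P: (17, 18) + (4, 1). λ = (1 - 18)/(4 - 17) ≡ 24/28 mod 41. 28⁻¹ ≡ 22 (mod 41), so λ ≡ 36.
  x = λ² - 17 - 4 = 1296 - 21 ≡ 4; y = λ·(17 - 4) - 18 ≡ 40. → (4, 40)
7P: (4, 40) + (4, 1): same x and y₁ ≡ -y₂, so the sum is O.
7P = O, so the order is 7.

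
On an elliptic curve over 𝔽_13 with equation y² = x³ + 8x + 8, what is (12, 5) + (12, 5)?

(1, 11)

tangent at (12, 5): λ = (3·12² + 8)/(2·5) ≡ 11/10. 10⁻¹ ≡ 4 (mod 13), so λ ≡ 11·4 ≡ 5.
  x = λ² - 12 - 12 = 25 - 24 ≡ 1; y = λ·(12 - 1) - 5 ≡ 11. → (1, 11)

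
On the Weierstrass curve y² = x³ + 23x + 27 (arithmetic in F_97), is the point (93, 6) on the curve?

no

y² = 6² ≡ 36; x³ + 23x + 27 = 806523 ≡ 65 (mod 97). 36 ≠ 65.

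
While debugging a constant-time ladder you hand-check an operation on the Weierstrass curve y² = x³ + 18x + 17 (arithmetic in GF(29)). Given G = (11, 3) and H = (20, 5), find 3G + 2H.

First 3G:
Repeated addition: build up to 3G.
2G: tangent at (11, 3): λ = (3·11² + 18)/(2·3) ≡ 4/6. 6⁻¹ ≡ 5 (mod 29) since 6·5 = 30 ≡ 1, so λ ≡ 4·5 ≡ 20.
  x = λ² - 11 - 11 = 400 - 22 ≡ 1; y = λ·(11 - 1) - 3 ≡ 23. → (1, 23)
3G: (1, 23) + (11, 3). λ = (3 - 23)/(11 - 1) ≡ 9/10 mod 29. 10⁻¹ ≡ 3 (mod 29) since 10·3 = 30 ≡ 1, so λ ≡ 27.
  x = λ² - 1 - 11 = 729 - 12 ≡ 21; y = λ·(1 - 21) - 23 ≡ 17. → (21, 17)
3G = (21, 17).
Next 2H:
Repeated addition: build up to 2H.
2H: tangent at (20, 5): λ = (3·20² + 18)/(2·5) ≡ 0/10. 10⁻¹ ≡ 3 (mod 29), so λ ≡ 0·3 ≡ 0.
  x = λ² - 20 - 20 = 0 - 40 ≡ 18; y = λ·(20 - 18) - 5 ≡ 24. → (18, 24)
2H = (18, 24).
Finally 3G + 2H:
(21, 17) + (18, 24). λ = (24 - 17)/(18 - 21) ≡ 7/26 mod 29. 26⁻¹ ≡ 19 (mod 29) since 26·19 = 494 ≡ 1, so λ ≡ 17.
  x = λ² - 21 - 18 = 289 - 39 ≡ 18; y = λ·(21 - 18) - 17 ≡ 5. → (18, 5)

(18, 5)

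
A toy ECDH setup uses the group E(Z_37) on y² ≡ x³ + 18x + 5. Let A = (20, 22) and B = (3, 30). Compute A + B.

(20, 22) + (3, 30). λ = (30 - 22)/(3 - 20) ≡ 8/20 mod 37. 20⁻¹ ≡ 13 (mod 37), so λ ≡ 30.
  x = λ² - 20 - 3 = 900 - 23 ≡ 26; y = λ·(20 - 26) - 22 ≡ 20. → (26, 20)

(26, 20)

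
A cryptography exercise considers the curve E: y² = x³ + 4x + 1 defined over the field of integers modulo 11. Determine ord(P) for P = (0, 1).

2P: tangent at (0, 1): λ = (3·0² + 4)/(2·1) ≡ 4/2. 2⁻¹ ≡ 6 (mod 11) since 2·6 = 12 ≡ 1, so λ ≡ 4·6 ≡ 2.
  x = λ² - 0 - 0 = 4 - 0 ≡ 4; y = λ·(0 - 4) - 1 ≡ 2. → (4, 2)
3P: (4, 2) + (0, 1). λ = (1 - 2)/(0 - 4) ≡ 10/7 mod 11. 7⁻¹ ≡ 8 (mod 11) since 7·8 = 56 ≡ 1, so λ ≡ 3.
  x = λ² - 4 - 0 = 9 - 4 ≡ 5; y = λ·(4 - 5) - 2 ≡ 6. → (5, 6)
4P: (5, 6) + (0, 1). λ = (1 - 6)/(0 - 5) ≡ 6/6 mod 11. 6⁻¹ ≡ 2 (mod 11) since 6·2 = 12 ≡ 1, so λ ≡ 1.
  x = λ² - 5 - 0 = 1 - 5 ≡ 7; y = λ·(5 - 7) - 6 ≡ 3. → (7, 3)
5P: (7, 3) + (0, 1). λ = (1 - 3)/(0 - 7) ≡ 9/4 mod 11. 4⁻¹ ≡ 3 (mod 11) since 4·3 = 12 ≡ 1, so λ ≡ 5.
  x = λ² - 7 - 0 = 25 - 7 ≡ 7; y = λ·(7 - 7) - 3 ≡ 8. → (7, 8)
6P: (7, 8) + (0, 1). λ = (1 - 8)/(0 - 7) ≡ 4/4 mod 11. 4⁻¹ ≡ 3 (mod 11), so λ ≡ 1.
  x = λ² - 7 - 0 = 1 - 7 ≡ 5; y = λ·(7 - 5) - 8 ≡ 5. → (5, 5)
7P: (5, 5) + (0, 1). λ = (1 - 5)/(0 - 5) ≡ 7/6 mod 11. 6⁻¹ ≡ 2 (mod 11), so λ ≡ 3.
  x = λ² - 5 - 0 = 9 - 5 ≡ 4; y = λ·(5 - 4) - 5 ≡ 9. → (4, 9)
8P: (4, 9) + (0, 1). λ = (1 - 9)/(0 - 4) ≡ 3/7 mod 11. 7⁻¹ ≡ 8 (mod 11) since 7·8 = 56 ≡ 1, so λ ≡ 2.
  x = λ² - 4 - 0 = 4 - 4 ≡ 0; y = λ·(4 - 0) - 9 ≡ 10. → (0, 10)
9P: (0, 10) + (0, 1): same x and y₁ ≡ -y₂, so the sum is O.
9P = O, so the order is 9.

9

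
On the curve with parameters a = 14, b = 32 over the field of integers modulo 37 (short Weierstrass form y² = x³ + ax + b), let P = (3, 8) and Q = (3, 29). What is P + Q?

The two points share x = 3 and their y-coordinates satisfy 8 + 29 ≡ 0 (mod 37), so they are inverses. Their sum is 𝒪.

O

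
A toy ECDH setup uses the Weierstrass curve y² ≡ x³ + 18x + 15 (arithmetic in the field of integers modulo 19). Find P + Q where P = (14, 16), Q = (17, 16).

(7, 3)

(14, 16) + (17, 16). λ = (16 - 16)/(17 - 14) ≡ 0/3 mod 19. 3⁻¹ ≡ 13 (mod 19), so λ ≡ 0.
  x = λ² - 14 - 17 = 0 - 31 ≡ 7; y = λ·(14 - 7) - 16 ≡ 3. → (7, 3)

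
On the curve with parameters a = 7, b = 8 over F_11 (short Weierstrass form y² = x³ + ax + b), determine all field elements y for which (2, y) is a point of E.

x³ + 7x + 8 = 30 ≡ 8 (mod 11).
8 is a non-residue mod 11; no y exists.

none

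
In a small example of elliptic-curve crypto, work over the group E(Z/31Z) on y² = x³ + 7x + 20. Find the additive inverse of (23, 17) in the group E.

(23, 14)

-(23, 17) = (23, -17 mod 31) = (23, 14).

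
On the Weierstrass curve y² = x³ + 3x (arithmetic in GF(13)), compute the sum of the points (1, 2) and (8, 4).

(1, 2) + (8, 4). λ = (4 - 2)/(8 - 1) ≡ 2/7 mod 13. 7⁻¹ ≡ 2 (mod 13) since 7·2 = 14 ≡ 1, so λ ≡ 4.
  x = λ² - 1 - 8 = 16 - 9 ≡ 7; y = λ·(1 - 7) - 2 ≡ 0. → (7, 0)

(7, 0)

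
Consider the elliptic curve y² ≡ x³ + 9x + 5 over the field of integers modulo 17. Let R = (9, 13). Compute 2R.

(1, 7)

tangent at (9, 13): λ = (3·9² + 9)/(2·13) ≡ 14/9. 9⁻¹ ≡ 2 (mod 17) since 9·2 = 18 ≡ 1, so λ ≡ 14·2 ≡ 11.
  x = λ² - 9 - 9 = 121 - 18 ≡ 1; y = λ·(9 - 1) - 13 ≡ 7. → (1, 7)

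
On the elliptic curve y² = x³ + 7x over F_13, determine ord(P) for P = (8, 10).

2P: tangent at (8, 10): λ = (3·8² + 7)/(2·10) ≡ 4/7. 7⁻¹ ≡ 2 (mod 13), so λ ≡ 4·2 ≡ 8.
  x = λ² - 8 - 8 = 64 - 16 ≡ 9; y = λ·(8 - 9) - 10 ≡ 8. → (9, 8)
3P: (9, 8) + (8, 10). λ = (10 - 8)/(8 - 9) ≡ 2/12 mod 13. 12⁻¹ ≡ 12 (mod 13), so λ ≡ 11.
  x = λ² - 9 - 8 = 121 - 17 ≡ 0; y = λ·(9 - 0) - 8 ≡ 0. → (0, 0)
4P: (0, 0) + (8, 10). λ = (10 - 0)/(8 - 0) ≡ 10/8 mod 13. 8⁻¹ ≡ 5 (mod 13) since 8·5 = 40 ≡ 1, so λ ≡ 11.
  x = λ² - 0 - 8 = 121 - 8 ≡ 9; y = λ·(0 - 9) - 0 ≡ 5. → (9, 5)
5P: (9, 5) + (8, 10). λ = (10 - 5)/(8 - 9) ≡ 5/12 mod 13. 12⁻¹ ≡ 12 (mod 13) since 12·12 = 144 ≡ 1, so λ ≡ 8.
  x = λ² - 9 - 8 = 64 - 17 ≡ 8; y = λ·(9 - 8) - 5 ≡ 3. → (8, 3)
6P: (8, 3) + (8, 10): same x and y₁ ≡ -y₂, so the sum is O.
6P = O, so the order is 6.

6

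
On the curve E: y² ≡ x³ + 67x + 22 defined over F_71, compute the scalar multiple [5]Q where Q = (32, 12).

Repeated addition: build up to 5Q.
2Q: tangent at (32, 12): λ = (3·32² + 67)/(2·12) ≡ 15/24. 24⁻¹ ≡ 3 (mod 71) since 24·3 = 72 ≡ 1, so λ ≡ 15·3 ≡ 45.
  x = λ² - 32 - 32 = 2025 - 64 ≡ 44; y = λ·(32 - 44) - 12 ≡ 16. → (44, 16)
3Q: (44, 16) + (32, 12). λ = (12 - 16)/(32 - 44) ≡ 67/59 mod 71. 59⁻¹ ≡ 65 (mod 71), so λ ≡ 24.
  x = λ² - 44 - 32 = 576 - 76 ≡ 3; y = λ·(44 - 3) - 16 ≡ 45. → (3, 45)
4Q: (3, 45) + (32, 12). λ = (12 - 45)/(32 - 3) ≡ 38/29 mod 71. 29⁻¹ ≡ 49 (mod 71), so λ ≡ 16.
  x = λ² - 3 - 32 = 256 - 35 ≡ 8; y = λ·(3 - 8) - 45 ≡ 17. → (8, 17)
5Q: (8, 17) + (32, 12). λ = (12 - 17)/(32 - 8) ≡ 66/24 mod 71. 24⁻¹ ≡ 3 (mod 71) since 24·3 = 72 ≡ 1, so λ ≡ 56.
  x = λ² - 8 - 32 = 3136 - 40 ≡ 43; y = λ·(8 - 43) - 17 ≡ 11. → (43, 11)

(43, 11)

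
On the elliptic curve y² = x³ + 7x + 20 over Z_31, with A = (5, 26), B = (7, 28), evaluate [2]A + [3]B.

(21, 2)

First 2A:
Repeated addition: build up to 2A.
2A: tangent at (5, 26): λ = (3·5² + 7)/(2·26) ≡ 20/21. 21⁻¹ ≡ 3 (mod 31) since 21·3 = 63 ≡ 1, so λ ≡ 20·3 ≡ 29.
  x = λ² - 5 - 5 = 841 - 10 ≡ 25; y = λ·(5 - 25) - 26 ≡ 14. → (25, 14)
2A = (25, 14).
Next 3B:
Repeated addition: build up to 3B.
2B: tangent at (7, 28): λ = (3·7² + 7)/(2·28) ≡ 30/25. 25⁻¹ ≡ 5 (mod 31), so λ ≡ 30·5 ≡ 26.
  x = λ² - 7 - 7 = 676 - 14 ≡ 11; y = λ·(7 - 11) - 28 ≡ 23. → (11, 23)
3B: (11, 23) + (7, 28). λ = (28 - 23)/(7 - 11) ≡ 5/27 mod 31. 27⁻¹ ≡ 23 (mod 31) since 27·23 = 621 ≡ 1, so λ ≡ 22.
  x = λ² - 11 - 7 = 484 - 18 ≡ 1; y = λ·(11 - 1) - 23 ≡ 11. → (1, 11)
3B = (1, 11).
Finally 2A + 3B:
(25, 14) + (1, 11). λ = (11 - 14)/(1 - 25) ≡ 28/7 mod 31. 7⁻¹ ≡ 9 (mod 31) since 7·9 = 63 ≡ 1, so λ ≡ 4.
  x = λ² - 25 - 1 = 16 - 26 ≡ 21; y = λ·(25 - 21) - 14 ≡ 2. → (21, 2)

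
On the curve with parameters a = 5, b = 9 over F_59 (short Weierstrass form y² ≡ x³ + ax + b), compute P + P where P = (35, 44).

(37, 44)

tangent at (35, 44): λ = (3·35² + 5)/(2·44) ≡ 22/29. 29⁻¹ ≡ 57 (mod 59) since 29·57 = 1653 ≡ 1, so λ ≡ 22·57 ≡ 15.
  x = λ² - 35 - 35 = 225 - 70 ≡ 37; y = λ·(35 - 37) - 44 ≡ 44. → (37, 44)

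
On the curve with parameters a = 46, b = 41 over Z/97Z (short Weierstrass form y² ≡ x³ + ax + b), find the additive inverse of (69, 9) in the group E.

-(69, 9) = (69, -9 mod 97) = (69, 88).

(69, 88)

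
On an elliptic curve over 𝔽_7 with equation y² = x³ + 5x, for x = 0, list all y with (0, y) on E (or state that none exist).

0

x³ + 5x + 0 = 0 ≡ 0 (mod 7).
Only y = 0 satisfies y² ≡ 0.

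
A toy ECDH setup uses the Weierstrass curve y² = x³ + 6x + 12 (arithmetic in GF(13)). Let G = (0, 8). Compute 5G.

(6, 11)

Repeated addition: build up to 5G.
2G: tangent at (0, 8): λ = (3·0² + 6)/(2·8) ≡ 6/3. 3⁻¹ ≡ 9 (mod 13), so λ ≡ 6·9 ≡ 2.
  x = λ² - 0 - 0 = 4 - 0 ≡ 4; y = λ·(0 - 4) - 8 ≡ 10. → (4, 10)
3G: (4, 10) + (0, 8). λ = (8 - 10)/(0 - 4) ≡ 11/9 mod 13. 9⁻¹ ≡ 3 (mod 13), so λ ≡ 7.
  x = λ² - 4 - 0 = 49 - 4 ≡ 6; y = λ·(4 - 6) - 10 ≡ 2. → (6, 2)
4G: (6, 2) + (0, 8). λ = (8 - 2)/(0 - 6) ≡ 6/7 mod 13. 7⁻¹ ≡ 2 (mod 13) since 7·2 = 14 ≡ 1, so λ ≡ 12.
  x = λ² - 6 - 0 = 144 - 6 ≡ 8; y = λ·(6 - 8) - 2 ≡ 0. → (8, 0)
5G: (8, 0) + (0, 8). λ = (8 - 0)/(0 - 8) ≡ 8/5 mod 13. 5⁻¹ ≡ 8 (mod 13), so λ ≡ 12.
  x = λ² - 8 - 0 = 144 - 8 ≡ 6; y = λ·(8 - 6) - 0 ≡ 11. → (6, 11)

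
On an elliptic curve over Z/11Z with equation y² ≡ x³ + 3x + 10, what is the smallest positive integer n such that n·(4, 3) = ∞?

2P: tangent at (4, 3): λ = (3·4² + 3)/(2·3) ≡ 7/6. 6⁻¹ ≡ 2 (mod 11), so λ ≡ 7·2 ≡ 3.
  x = λ² - 4 - 4 = 9 - 8 ≡ 1; y = λ·(4 - 1) - 3 ≡ 6. → (1, 6)
3P: (1, 6) + (4, 3). λ = (3 - 6)/(4 - 1) ≡ 8/3 mod 11. 3⁻¹ ≡ 4 (mod 11), so λ ≡ 10.
  x = λ² - 1 - 4 = 100 - 5 ≡ 7; y = λ·(1 - 7) - 6 ≡ 0. → (7, 0)
4P: (7, 0) + (4, 3). λ = (3 - 0)/(4 - 7) ≡ 3/8 mod 11. 8⁻¹ ≡ 7 (mod 11), so λ ≡ 10.
  x = λ² - 7 - 4 = 100 - 11 ≡ 1; y = λ·(7 - 1) - 0 ≡ 5. → (1, 5)
5P: (1, 5) + (4, 3). λ = (3 - 5)/(4 - 1) ≡ 9/3 mod 11. 3⁻¹ ≡ 4 (mod 11), so λ ≡ 3.
  x = λ² - 1 - 4 = 9 - 5 ≡ 4; y = λ·(1 - 4) - 5 ≡ 8. → (4, 8)
6P: (4, 8) + (4, 3): same x and y₁ ≡ -y₂, so the sum is ∞.
6P = ∞, so the order is 6.

6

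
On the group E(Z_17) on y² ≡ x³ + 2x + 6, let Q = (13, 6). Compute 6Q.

(11, 13)

Double-and-add on 6 = (110)₂. Start with Q = (13, 6) for the leading 1-bit.
double: tangent at (13, 6): λ = (3·13² + 2)/(2·6) ≡ 16/12. 12⁻¹ ≡ 10 (mod 17), so λ ≡ 16·10 ≡ 7.
  x = λ² - 13 - 13 = 49 - 26 ≡ 6; y = λ·(13 - 6) - 6 ≡ 9. → (6, 9)
add Q: (6, 9) + (13, 6). λ = (6 - 9)/(13 - 6) ≡ 14/7 mod 17. 7⁻¹ ≡ 5 (mod 17) since 7·5 = 35 ≡ 1, so λ ≡ 2.
  x = λ² - 6 - 13 = 4 - 19 ≡ 2; y = λ·(6 - 2) - 9 ≡ 16. → (2, 16)
double: tangent at (2, 16): λ = (3·2² + 2)/(2·16) ≡ 14/15. 15⁻¹ ≡ 8 (mod 17), so λ ≡ 14·8 ≡ 10.
  x = λ² - 2 - 2 = 100 - 4 ≡ 11; y = λ·(2 - 11) - 16 ≡ 13. → (11, 13)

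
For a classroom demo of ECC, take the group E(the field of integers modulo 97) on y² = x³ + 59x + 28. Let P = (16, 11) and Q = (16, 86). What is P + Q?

O

The two points share x = 16 and their y-coordinates satisfy 11 + 86 ≡ 0 (mod 97), so they are inverses. Their sum is the point at infinity.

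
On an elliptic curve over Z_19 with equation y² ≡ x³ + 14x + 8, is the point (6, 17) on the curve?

yes

y² = 17² ≡ 4; x³ + 14x + 8 = 308 ≡ 4 (mod 19). 4 = 4.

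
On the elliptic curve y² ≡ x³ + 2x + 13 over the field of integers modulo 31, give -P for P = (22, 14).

(22, 17)

-(22, 14) = (22, -14 mod 31) = (22, 17).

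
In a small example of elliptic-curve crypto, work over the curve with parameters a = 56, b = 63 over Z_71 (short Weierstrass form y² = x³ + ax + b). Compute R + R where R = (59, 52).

(54, 37)

tangent at (59, 52): λ = (3·59² + 56)/(2·52) ≡ 62/33. 33⁻¹ ≡ 28 (mod 71) since 33·28 = 924 ≡ 1, so λ ≡ 62·28 ≡ 32.
  x = λ² - 59 - 59 = 1024 - 118 ≡ 54; y = λ·(59 - 54) - 52 ≡ 37. → (54, 37)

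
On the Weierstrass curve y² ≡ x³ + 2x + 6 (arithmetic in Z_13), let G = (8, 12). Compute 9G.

Repeated addition: build up to 9G.
2G: tangent at (8, 12): λ = (3·8² + 2)/(2·12) ≡ 12/11. 11⁻¹ ≡ 6 (mod 13), so λ ≡ 12·6 ≡ 7.
  x = λ² - 8 - 8 = 49 - 16 ≡ 7; y = λ·(8 - 7) - 12 ≡ 8. → (7, 8)
3G: (7, 8) + (8, 12). λ = (12 - 8)/(8 - 7) ≡ 4/1 mod 13. 1⁻¹ ≡ 1 (mod 13), so λ ≡ 4.
  x = λ² - 7 - 8 = 16 - 15 ≡ 1; y = λ·(7 - 1) - 8 ≡ 3. → (1, 3)
4G: (1, 3) + (8, 12). λ = (12 - 3)/(8 - 1) ≡ 9/7 mod 13. 7⁻¹ ≡ 2 (mod 13), so λ ≡ 5.
  x = λ² - 1 - 8 = 25 - 9 ≡ 3; y = λ·(1 - 3) - 3 ≡ 0. → (3, 0)
5G: (3, 0) + (8, 12). λ = (12 - 0)/(8 - 3) ≡ 12/5 mod 13. 5⁻¹ ≡ 8 (mod 13) since 5·8 = 40 ≡ 1, so λ ≡ 5.
  x = λ² - 3 - 8 = 25 - 11 ≡ 1; y = λ·(3 - 1) - 0 ≡ 10. → (1, 10)
6G: (1, 10) + (8, 12). λ = (12 - 10)/(8 - 1) ≡ 2/7 mod 13. 7⁻¹ ≡ 2 (mod 13), so λ ≡ 4.
  x = λ² - 1 - 8 = 16 - 9 ≡ 7; y = λ·(1 - 7) - 10 ≡ 5. → (7, 5)
7G: (7, 5) + (8, 12). λ = (12 - 5)/(8 - 7) ≡ 7/1 mod 13. 1⁻¹ ≡ 1 (mod 13), so λ ≡ 7.
  x = λ² - 7 - 8 = 49 - 15 ≡ 8; y = λ·(7 - 8) - 5 ≡ 1. → (8, 1)
8G: (8, 1) + (8, 12): same x and y₁ ≡ -y₂, so the sum is the point at infinity.
9G: the point at infinity + (8, 12) = (8, 12) (identity).

(8, 12)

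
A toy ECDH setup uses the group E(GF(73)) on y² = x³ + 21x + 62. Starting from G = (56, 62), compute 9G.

Repeated addition: build up to 9G.
2G: tangent at (56, 62): λ = (3·56² + 21)/(2·62) ≡ 12/51. 51⁻¹ ≡ 63 (mod 73), so λ ≡ 12·63 ≡ 26.
  x = λ² - 56 - 56 = 676 - 112 ≡ 53; y = λ·(56 - 53) - 62 ≡ 16. → (53, 16)
3G: (53, 16) + (56, 62). λ = (62 - 16)/(56 - 53) ≡ 46/3 mod 73. 3⁻¹ ≡ 49 (mod 73) since 3·49 = 147 ≡ 1, so λ ≡ 64.
  x = λ² - 53 - 56 = 4096 - 109 ≡ 45; y = λ·(53 - 45) - 16 ≡ 58. → (45, 58)
4G: (45, 58) + (56, 62). λ = (62 - 58)/(56 - 45) ≡ 4/11 mod 73. 11⁻¹ ≡ 20 (mod 73), so λ ≡ 7.
  x = λ² - 45 - 56 = 49 - 101 ≡ 21; y = λ·(45 - 21) - 58 ≡ 37. → (21, 37)
5G: (21, 37) + (56, 62). λ = (62 - 37)/(56 - 21) ≡ 25/35 mod 73. 35⁻¹ ≡ 48 (mod 73) since 35·48 = 1680 ≡ 1, so λ ≡ 32.
  x = λ² - 21 - 56 = 1024 - 77 ≡ 71; y = λ·(21 - 71) - 37 ≡ 42. → (71, 42)
6G: (71, 42) + (56, 62). λ = (62 - 42)/(56 - 71) ≡ 20/58 mod 73. 58⁻¹ ≡ 34 (mod 73) since 58·34 = 1972 ≡ 1, so λ ≡ 23.
  x = λ² - 71 - 56 = 529 - 127 ≡ 37; y = λ·(71 - 37) - 42 ≡ 10. → (37, 10)
7G: (37, 10) + (56, 62). λ = (62 - 10)/(56 - 37) ≡ 52/19 mod 73. 19⁻¹ ≡ 50 (mod 73), so λ ≡ 45.
  x = λ² - 37 - 56 = 2025 - 93 ≡ 34; y = λ·(37 - 34) - 10 ≡ 52. → (34, 52)
8G: (34, 52) + (56, 62). λ = (62 - 52)/(56 - 34) ≡ 10/22 mod 73. 22⁻¹ ≡ 10 (mod 73) since 22·10 = 220 ≡ 1, so λ ≡ 27.
  x = λ² - 34 - 56 = 729 - 90 ≡ 55; y = λ·(34 - 55) - 52 ≡ 38. → (55, 38)
9G: (55, 38) + (56, 62). λ = (62 - 38)/(56 - 55) ≡ 24/1 mod 73. 1⁻¹ ≡ 1 (mod 73) since 1·1 = 1 ≡ 1, so λ ≡ 24.
  x = λ² - 55 - 56 = 576 - 111 ≡ 27; y = λ·(55 - 27) - 38 ≡ 50. → (27, 50)

(27, 50)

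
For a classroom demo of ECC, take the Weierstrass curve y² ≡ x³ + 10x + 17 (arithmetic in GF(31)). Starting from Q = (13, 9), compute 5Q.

(17, 27)

Repeated addition: build up to 5Q.
2Q: tangent at (13, 9): λ = (3·13² + 10)/(2·9) ≡ 21/18. 18⁻¹ ≡ 19 (mod 31) since 18·19 = 342 ≡ 1, so λ ≡ 21·19 ≡ 27.
  x = λ² - 13 - 13 = 729 - 26 ≡ 21; y = λ·(13 - 21) - 9 ≡ 23. → (21, 23)
3Q: (21, 23) + (13, 9). λ = (9 - 23)/(13 - 21) ≡ 17/23 mod 31. 23⁻¹ ≡ 27 (mod 31) since 23·27 = 621 ≡ 1, so λ ≡ 25.
  x = λ² - 21 - 13 = 625 - 34 ≡ 2; y = λ·(21 - 2) - 23 ≡ 18. → (2, 18)
4Q: (2, 18) + (13, 9). λ = (9 - 18)/(13 - 2) ≡ 22/11 mod 31. 11⁻¹ ≡ 17 (mod 31), so λ ≡ 2.
  x = λ² - 2 - 13 = 4 - 15 ≡ 20; y = λ·(2 - 20) - 18 ≡ 8. → (20, 8)
5Q: (20, 8) + (13, 9). λ = (9 - 8)/(13 - 20) ≡ 1/24 mod 31. 24⁻¹ ≡ 22 (mod 31) since 24·22 = 528 ≡ 1, so λ ≡ 22.
  x = λ² - 20 - 13 = 484 - 33 ≡ 17; y = λ·(20 - 17) - 8 ≡ 27. → (17, 27)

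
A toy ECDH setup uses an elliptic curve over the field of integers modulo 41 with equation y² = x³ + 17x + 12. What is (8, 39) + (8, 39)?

(26, 20)

tangent at (8, 39): λ = (3·8² + 17)/(2·39) ≡ 4/37. 37⁻¹ ≡ 10 (mod 41), so λ ≡ 4·10 ≡ 40.
  x = λ² - 8 - 8 = 1600 - 16 ≡ 26; y = λ·(8 - 26) - 39 ≡ 20. → (26, 20)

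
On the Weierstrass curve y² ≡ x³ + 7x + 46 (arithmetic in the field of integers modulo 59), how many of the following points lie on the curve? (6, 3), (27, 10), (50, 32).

(6, 3): 3² ≡ 9, rhs ≡ 9 → on.
(27, 10): 10² ≡ 41, rhs ≡ 35 → off.
(50, 32): 32² ≡ 21, rhs ≡ 21 → on.

2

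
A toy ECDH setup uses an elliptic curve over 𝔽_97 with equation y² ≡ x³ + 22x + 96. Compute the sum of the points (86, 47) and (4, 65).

(55, 29)

(86, 47) + (4, 65). λ = (65 - 47)/(4 - 86) ≡ 18/15 mod 97. 15⁻¹ ≡ 13 (mod 97) since 15·13 = 195 ≡ 1, so λ ≡ 40.
  x = λ² - 86 - 4 = 1600 - 90 ≡ 55; y = λ·(86 - 55) - 47 ≡ 29. → (55, 29)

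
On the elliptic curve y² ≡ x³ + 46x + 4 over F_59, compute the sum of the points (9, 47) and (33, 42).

(11, 37)

(9, 47) + (33, 42). λ = (42 - 47)/(33 - 9) ≡ 54/24 mod 59. 24⁻¹ ≡ 32 (mod 59), so λ ≡ 17.
  x = λ² - 9 - 33 = 289 - 42 ≡ 11; y = λ·(9 - 11) - 47 ≡ 37. → (11, 37)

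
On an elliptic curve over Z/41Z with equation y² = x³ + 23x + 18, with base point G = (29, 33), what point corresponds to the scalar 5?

Double-and-add on 5 = (101)₂. Start with G = (29, 33) for the leading 1-bit.
double: tangent at (29, 33): λ = (3·29² + 23)/(2·33) ≡ 4/25. 25⁻¹ ≡ 23 (mod 41), so λ ≡ 4·23 ≡ 10.
  x = λ² - 29 - 29 = 100 - 58 ≡ 1; y = λ·(29 - 1) - 33 ≡ 1. → (1, 1)
double: tangent at (1, 1): λ = (3·1² + 23)/(2·1) ≡ 26/2. 2⁻¹ ≡ 21 (mod 41) since 2·21 = 42 ≡ 1, so λ ≡ 26·21 ≡ 13.
  x = λ² - 1 - 1 = 169 - 2 ≡ 3; y = λ·(1 - 3) - 1 ≡ 14. → (3, 14)
add G: (3, 14) + (29, 33). λ = (33 - 14)/(29 - 3) ≡ 19/26 mod 41. 26⁻¹ ≡ 30 (mod 41) since 26·30 = 780 ≡ 1, so λ ≡ 37.
  x = λ² - 3 - 29 = 1369 - 32 ≡ 25; y = λ·(3 - 25) - 14 ≡ 33. → (25, 33)

(25, 33)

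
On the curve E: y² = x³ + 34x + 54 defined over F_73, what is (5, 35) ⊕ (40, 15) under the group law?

(5, 35) + (40, 15). λ = (15 - 35)/(40 - 5) ≡ 53/35 mod 73. 35⁻¹ ≡ 48 (mod 73), so λ ≡ 62.
  x = λ² - 5 - 40 = 3844 - 45 ≡ 3; y = λ·(5 - 3) - 35 ≡ 16. → (3, 16)

(3, 16)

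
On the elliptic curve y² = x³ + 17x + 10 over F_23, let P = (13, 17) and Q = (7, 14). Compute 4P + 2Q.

First 4P:
Repeated addition: build up to 4P.
2P: tangent at (13, 17): λ = (3·13² + 17)/(2·17) ≡ 18/11. 11⁻¹ ≡ 21 (mod 23) since 11·21 = 231 ≡ 1, so λ ≡ 18·21 ≡ 10.
  x = λ² - 13 - 13 = 100 - 26 ≡ 5; y = λ·(13 - 5) - 17 ≡ 17. → (5, 17)
3P: (5, 17) + (13, 17). λ = (17 - 17)/(13 - 5) ≡ 0/8 mod 23. 8⁻¹ ≡ 3 (mod 23), so λ ≡ 0.
  x = λ² - 5 - 13 = 0 - 18 ≡ 5; y = λ·(5 - 5) - 17 ≡ 6. → (5, 6)
4P: (5, 6) + (13, 17). λ = (17 - 6)/(13 - 5) ≡ 11/8 mod 23. 8⁻¹ ≡ 3 (mod 23), so λ ≡ 10.
  x = λ² - 5 - 13 = 100 - 18 ≡ 13; y = λ·(5 - 13) - 6 ≡ 6. → (13, 6)
4P = (13, 6).
Next 2Q:
Repeated addition: build up to 2Q.
2Q: tangent at (7, 14): λ = (3·7² + 17)/(2·14) ≡ 3/5. 5⁻¹ ≡ 14 (mod 23) since 5·14 = 70 ≡ 1, so λ ≡ 3·14 ≡ 19.
  x = λ² - 7 - 7 = 361 - 14 ≡ 2; y = λ·(7 - 2) - 14 ≡ 12. → (2, 12)
2Q = (2, 12).
Finally 4P + 2Q:
(13, 6) + (2, 12). λ = (12 - 6)/(2 - 13) ≡ 6/12 mod 23. 12⁻¹ ≡ 2 (mod 23), so λ ≡ 12.
  x = λ² - 13 - 2 = 144 - 15 ≡ 14; y = λ·(13 - 14) - 6 ≡ 5. → (14, 5)

(14, 5)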